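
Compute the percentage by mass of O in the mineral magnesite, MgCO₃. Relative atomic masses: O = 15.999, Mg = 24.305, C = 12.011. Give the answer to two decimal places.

56.93 mass %

Formula mass = 1*24.305 + 1*12.011 + 3*15.999 = 84.313 g/mol, of which 47.997 g is O.
So O makes up 47.997/84.313 = 0.5693 of the mass, i.e. 56.93%.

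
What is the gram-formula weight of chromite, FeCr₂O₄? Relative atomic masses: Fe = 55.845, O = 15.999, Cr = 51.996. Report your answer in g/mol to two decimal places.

223.83 g/mol

The formula mass is the sum 1·55.845 + 2·51.996 + 4·15.999.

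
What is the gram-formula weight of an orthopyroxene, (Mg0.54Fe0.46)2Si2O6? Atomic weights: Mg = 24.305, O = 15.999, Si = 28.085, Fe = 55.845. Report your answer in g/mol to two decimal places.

M = 1.08*24.305 + 0.92*55.845 + 2*28.085 + 6*15.999

229.79 g/mol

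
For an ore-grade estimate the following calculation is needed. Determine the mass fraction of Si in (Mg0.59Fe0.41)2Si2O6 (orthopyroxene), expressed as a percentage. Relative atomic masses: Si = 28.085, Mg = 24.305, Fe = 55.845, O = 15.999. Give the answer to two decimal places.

24.78 mass %

Molar mass of (Mg0.59Fe0.41)2Si2O6: 1.18*24.305 + 0.82*55.845 + 2*28.085 + 6*15.999 = 226.637 g/mol.
Mass of Si per formula unit: 2 × 28.085 = 56.170 g.
Weight fraction Si = 56.170 / 226.637 = 0.2478.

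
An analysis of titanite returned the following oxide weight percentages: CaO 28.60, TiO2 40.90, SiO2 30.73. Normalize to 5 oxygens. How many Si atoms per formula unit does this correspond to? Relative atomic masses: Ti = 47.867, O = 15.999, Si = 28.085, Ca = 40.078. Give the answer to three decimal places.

CaO (M=56.077): mol = 0.51001; Ca = 0.51001, O = 0.51001.
TiO2 (M=79.865): mol = 0.51211; Ti = 0.51211, O = 1.02422.
SiO2 (M=60.083): mol = 0.51146; Si = 0.51146, O = 1.02292.
ΣO = 2.55715; factor = 5/ΣO = 1.95530.
Si apfu = 0.51146 × 1.95530 = 1.000.

1.000 Si apfu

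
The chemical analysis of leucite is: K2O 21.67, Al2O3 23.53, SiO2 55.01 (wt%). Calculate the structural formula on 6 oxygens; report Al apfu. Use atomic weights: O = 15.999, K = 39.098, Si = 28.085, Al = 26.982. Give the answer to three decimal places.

21.67 wt% K2O ÷ 94.195 g/mol = 0.23005 mol, giving 0.46010 K and 0.23005 O.
23.53 wt% Al2O3 ÷ 101.961 g/mol = 0.23077 mol, giving 0.46154 Al and 0.69231 O.
55.01 wt% SiO2 ÷ 60.083 g/mol = 0.91557 mol, giving 0.91557 Si and 1.83114 O.
Oxygen sums to 2.75350; scaling by 6/2.75350 = 2.17904 puts the formula on 6 O.
Al: 0.46154 × 2.17904 = 1.006 atoms per formula unit.

1.006 Al apfu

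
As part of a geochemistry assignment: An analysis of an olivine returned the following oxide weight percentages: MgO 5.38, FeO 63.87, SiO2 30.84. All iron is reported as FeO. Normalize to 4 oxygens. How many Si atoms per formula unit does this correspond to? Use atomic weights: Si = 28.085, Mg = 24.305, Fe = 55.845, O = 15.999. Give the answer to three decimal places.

5.38 wt% MgO ÷ 40.304 g/mol = 0.13349 mol, giving 0.13349 Mg and 0.13349 O.
63.87 wt% FeO ÷ 71.844 g/mol = 0.88901 mol, giving 0.88901 Fe and 0.88901 O.
30.84 wt% SiO2 ÷ 60.083 g/mol = 0.51329 mol, giving 0.51329 Si and 1.02658 O.
Oxygen sums to 2.04908; scaling by 4/2.04908 = 1.95210 puts the formula on 4 O.
Si: 0.51329 × 1.95210 = 1.002 atoms per formula unit.

1.002 Si apfu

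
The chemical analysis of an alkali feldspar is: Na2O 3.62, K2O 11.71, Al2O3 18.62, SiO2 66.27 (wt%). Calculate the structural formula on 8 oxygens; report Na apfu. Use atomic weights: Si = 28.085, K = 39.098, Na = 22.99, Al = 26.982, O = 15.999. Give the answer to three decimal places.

0.318 Na apfu

Na2O (M=61.979): mol = 0.05841; Na = 0.11682, O = 0.05841.
K2O (M=94.195): mol = 0.12432; K = 0.24864, O = 0.12432.
Al2O3 (M=101.961): mol = 0.18262; Al = 0.36524, O = 0.54786.
SiO2 (M=60.083): mol = 1.10297; Si = 1.10297, O = 2.20594.
ΣO = 2.93653; factor = 8/ΣO = 2.72430.
Na apfu = 0.11682 × 2.72430 = 0.318.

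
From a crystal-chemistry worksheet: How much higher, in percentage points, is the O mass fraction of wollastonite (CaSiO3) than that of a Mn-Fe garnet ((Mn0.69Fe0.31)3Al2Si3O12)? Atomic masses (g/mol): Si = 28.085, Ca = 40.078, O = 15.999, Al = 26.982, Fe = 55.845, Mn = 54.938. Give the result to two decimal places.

2.60 percentage points

First mineral: 47.997 g O in 116.160 g formula = 41.32 wt% O.
Second mineral: 191.988 g O in 495.865 g formula = 38.72 wt% O.
41.32% − 38.72% gives a difference of 2.60 percentage points.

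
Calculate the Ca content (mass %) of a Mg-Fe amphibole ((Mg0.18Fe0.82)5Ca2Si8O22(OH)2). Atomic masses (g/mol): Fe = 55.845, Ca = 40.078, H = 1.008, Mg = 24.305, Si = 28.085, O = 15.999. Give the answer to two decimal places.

8.51 mass %

M((Mg0.18Fe0.82)5Ca2Si8O22(OH)2) = 941.667 g/mol.
Ca contributes 2 × 40.078 = 80.156 g per mole.
80.156/941.667 = 0.0851 → 8.51%.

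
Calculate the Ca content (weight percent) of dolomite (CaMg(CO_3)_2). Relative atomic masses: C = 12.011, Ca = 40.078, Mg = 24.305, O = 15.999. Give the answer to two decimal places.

Molar mass of CaMg(CO_3)_2: 1×40.078 + 1×24.305 + 2×12.011 + 6×15.999 = 184.399 g/mol.
Mass of Ca per formula unit: 1 × 40.078 = 40.078 g.
Weight fraction Ca = 40.078 / 184.399 = 0.2173.

21.73 weight percent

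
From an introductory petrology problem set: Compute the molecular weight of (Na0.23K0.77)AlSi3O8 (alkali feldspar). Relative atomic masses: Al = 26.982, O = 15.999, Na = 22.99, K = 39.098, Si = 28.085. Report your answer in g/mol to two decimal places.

274.62 g/mol

M = 0.23×22.99 + 0.77×39.098 + 1×26.982 + 3×28.085 + 8×15.999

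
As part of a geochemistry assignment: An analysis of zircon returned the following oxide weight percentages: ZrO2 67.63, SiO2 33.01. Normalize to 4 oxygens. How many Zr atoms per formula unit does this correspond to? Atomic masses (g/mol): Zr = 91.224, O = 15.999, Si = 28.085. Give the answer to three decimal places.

0.999 Zr apfu

67.63 wt% ZrO2 ÷ 123.222 g/mol = 0.54885 mol, giving 0.54885 Zr and 1.09770 O.
33.01 wt% SiO2 ÷ 60.083 g/mol = 0.54941 mol, giving 0.54941 Si and 1.09882 O.
Oxygen sums to 2.19652; scaling by 4/2.19652 = 1.82106 puts the formula on 4 O.
Zr: 0.54885 × 1.82106 = 0.999 atoms per formula unit.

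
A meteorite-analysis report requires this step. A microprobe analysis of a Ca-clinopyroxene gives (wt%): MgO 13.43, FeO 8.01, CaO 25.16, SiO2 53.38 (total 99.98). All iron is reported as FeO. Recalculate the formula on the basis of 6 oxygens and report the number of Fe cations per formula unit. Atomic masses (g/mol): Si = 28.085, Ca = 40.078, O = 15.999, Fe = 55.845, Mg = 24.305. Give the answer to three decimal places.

0.251 Fe apfu

MgO: 13.43/40.304 = 0.33322 mol → 0.33322 mol Mg, 0.33322 mol O.
FeO: 8.01/71.844 = 0.11149 mol → 0.11149 mol Fe, 0.11149 mol O.
CaO: 25.16/56.077 = 0.44867 mol → 0.44867 mol Ca, 0.44867 mol O.
SiO2: 53.38/60.083 = 0.88844 mol → 0.88844 mol Si, 1.77688 mol O.
Total oxygen = 2.67026 mol. Normalization factor = 6/2.67026 = 2.24697.
Fe per 6 O = 0.11149 × 2.24697 = 0.251.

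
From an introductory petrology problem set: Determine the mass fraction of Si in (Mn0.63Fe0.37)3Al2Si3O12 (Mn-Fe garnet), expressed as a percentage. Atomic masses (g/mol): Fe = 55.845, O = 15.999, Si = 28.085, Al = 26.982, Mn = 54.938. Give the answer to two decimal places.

Molar mass of (Mn0.63Fe0.37)3Al2Si3O12: 1.89·54.938 + 1.11·55.845 + 2·26.982 + 3·28.085 + 12·15.999 = 496.028 g/mol.
Mass of Si per formula unit: 3 × 28.085 = 84.255 g.
Weight fraction Si = 84.255 / 496.028 = 0.1699.

16.99 weight percent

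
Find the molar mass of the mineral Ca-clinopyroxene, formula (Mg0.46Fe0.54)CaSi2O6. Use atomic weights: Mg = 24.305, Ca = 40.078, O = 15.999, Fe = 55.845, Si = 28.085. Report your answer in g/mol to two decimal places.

Mg: 0.46 × 24.305 = 11.1803
Fe: 0.54 × 55.845 = 30.1563
Ca: 1 × 40.078 = 40.0780
Si: 2 × 28.085 = 56.1700
O: 6 × 15.999 = 95.9940
Summing the contributions gives the formula mass.

233.58 g/mol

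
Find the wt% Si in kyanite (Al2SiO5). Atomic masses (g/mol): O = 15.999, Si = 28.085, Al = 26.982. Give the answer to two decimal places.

M(Al2SiO5) = 162.044 g/mol.
Si contributes 1 × 28.085 = 28.085 g per mole.
28.085/162.044 = 0.1733 → 17.33%.

17.33 wt%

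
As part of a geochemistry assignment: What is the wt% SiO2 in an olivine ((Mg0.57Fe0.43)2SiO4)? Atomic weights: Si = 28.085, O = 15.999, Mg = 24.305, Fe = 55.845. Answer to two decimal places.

35.80 wt%

M((Mg0.57Fe0.43)2SiO4) = 167.815 g/mol; M(SiO2) = 60.083 g/mol.
Moles SiO2 per formula unit = 1 Si ÷ 1 = 1.0000.
SiO2 fraction = (1.0000 × 60.083) / 167.815 = 60.083/167.815 = 0.3580.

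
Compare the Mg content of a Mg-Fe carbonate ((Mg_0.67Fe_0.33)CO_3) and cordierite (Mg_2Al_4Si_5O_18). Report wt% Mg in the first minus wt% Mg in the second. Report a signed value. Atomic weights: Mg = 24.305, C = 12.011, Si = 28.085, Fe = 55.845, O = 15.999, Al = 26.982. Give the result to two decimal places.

Mg in (Mg_0.67Fe_0.33)CO_3: molar mass 94.721 g/mol; 0.67×24.305 = 16.284 g → 17.19 wt%.
Mg in Mg_2Al_4Si_5O_18: molar mass 584.945 g/mol; 2×24.305 = 48.610 g → 8.31 wt%.
Difference = 17.19 − 8.31 = 8.88 percentage points.

8.88 percentage points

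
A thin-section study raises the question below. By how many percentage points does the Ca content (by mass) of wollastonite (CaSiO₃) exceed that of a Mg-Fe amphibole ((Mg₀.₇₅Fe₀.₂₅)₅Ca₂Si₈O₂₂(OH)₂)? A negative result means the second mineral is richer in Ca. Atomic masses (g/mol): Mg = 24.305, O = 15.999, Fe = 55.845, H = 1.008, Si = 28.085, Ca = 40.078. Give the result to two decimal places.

25.09 percentage points

M(CaSiO₃) = 116.160 g/mol, so wt% Ca = 40.078/116.160 × 100 = 34.50%.
M((Mg₀.₇₅Fe₀.₂₅)₅Ca₂Si₈O₂₂(OH)₂) = 851.778 g/mol, so wt% Ca = 80.156/851.778 × 100 = 9.41%.
34.50 − 9.41 = 25.09 pp.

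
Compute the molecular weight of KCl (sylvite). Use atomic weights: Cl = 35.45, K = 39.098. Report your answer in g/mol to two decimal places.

The formula mass is the sum 1(39.098) + 1(35.45).

74.55 g/mol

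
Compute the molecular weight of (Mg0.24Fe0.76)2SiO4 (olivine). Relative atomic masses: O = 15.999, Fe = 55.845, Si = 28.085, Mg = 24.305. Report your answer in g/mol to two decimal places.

Mg: 0.48 × 24.305 = 11.6664
Fe: 1.52 × 55.845 = 84.8844
Si: 1 × 28.085 = 28.0850
O: 4 × 15.999 = 63.9960
Summing the contributions gives the formula mass.

188.63 g/mol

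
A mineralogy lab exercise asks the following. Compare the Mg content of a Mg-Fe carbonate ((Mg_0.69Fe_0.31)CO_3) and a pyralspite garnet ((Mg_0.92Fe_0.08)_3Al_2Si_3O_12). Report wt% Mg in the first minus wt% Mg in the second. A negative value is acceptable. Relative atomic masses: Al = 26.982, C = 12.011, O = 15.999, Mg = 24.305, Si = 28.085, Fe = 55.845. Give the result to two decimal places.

Mg in (Mg_0.69Fe_0.31)CO_3: molar mass 94.090 g/mol; 0.69×24.305 = 16.770 g → 17.82 wt%.
Mg in (Mg_0.92Fe_0.08)_3Al_2Si_3O_12: molar mass 410.692 g/mol; 2.76×24.305 = 67.082 g → 16.33 wt%.
Difference = 17.82 − 16.33 = 1.49 percentage points.

1.49 percentage points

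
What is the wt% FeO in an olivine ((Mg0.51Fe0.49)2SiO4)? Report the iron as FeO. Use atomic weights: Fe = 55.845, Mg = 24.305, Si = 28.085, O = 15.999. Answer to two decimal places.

41.03 wt%

M((Mg0.51Fe0.49)2SiO4) = 171.600 g/mol; M(FeO) = 71.844 g/mol.
Moles FeO per formula unit = 0.98 Fe ÷ 1 = 0.9800.
FeO fraction = (0.9800 × 71.844) / 171.600 = 70.407/171.600 = 0.4103.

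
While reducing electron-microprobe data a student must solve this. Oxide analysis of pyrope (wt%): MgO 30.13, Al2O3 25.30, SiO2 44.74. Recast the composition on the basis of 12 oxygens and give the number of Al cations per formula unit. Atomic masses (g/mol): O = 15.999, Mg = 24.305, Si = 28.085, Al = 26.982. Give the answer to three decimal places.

MgO (M=40.304): mol = 0.74757; Mg = 0.74757, O = 0.74757.
Al2O3 (M=101.961): mol = 0.24813; Al = 0.49626, O = 0.74439.
SiO2 (M=60.083): mol = 0.74464; Si = 0.74464, O = 1.48928.
ΣO = 2.98124; factor = 12/ΣO = 4.02517.
Al apfu = 0.49626 × 4.02517 = 1.998.

1.998 Al apfu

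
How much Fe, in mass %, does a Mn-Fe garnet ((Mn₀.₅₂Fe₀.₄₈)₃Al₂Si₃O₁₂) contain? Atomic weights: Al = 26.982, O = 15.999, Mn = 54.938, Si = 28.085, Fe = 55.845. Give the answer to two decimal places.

16.20 mass %

M((Mn₀.₅₂Fe₀.₄₈)₃Al₂Si₃O₁₂) = 496.327 g/mol.
Fe contributes 1.44 × 55.845 = 80.417 g per mole.
80.417/496.327 = 0.1620 → 16.20%.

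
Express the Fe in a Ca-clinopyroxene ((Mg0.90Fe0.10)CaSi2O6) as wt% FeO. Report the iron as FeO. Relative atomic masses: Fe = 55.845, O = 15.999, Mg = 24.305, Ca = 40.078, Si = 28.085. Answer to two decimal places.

3.27 wt%

M((Mg0.90Fe0.10)CaSi2O6) = 219.701 g/mol; M(FeO) = 71.844 g/mol.
Moles FeO per formula unit = 0.10 Fe ÷ 1 = 0.1000.
FeO fraction = (0.1000 × 71.844) / 219.701 = 7.184/219.701 = 0.0327.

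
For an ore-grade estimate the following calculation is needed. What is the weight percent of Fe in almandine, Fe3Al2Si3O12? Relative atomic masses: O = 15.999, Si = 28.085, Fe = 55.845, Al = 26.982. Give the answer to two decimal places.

33.66 mass %

Molar mass of Fe3Al2Si3O12: 3*55.845 + 2*26.982 + 3*28.085 + 12*15.999 = 497.742 g/mol.
Mass of Fe per formula unit: 3 × 55.845 = 167.535 g.
Weight fraction Fe = 167.535 / 497.742 = 0.3366.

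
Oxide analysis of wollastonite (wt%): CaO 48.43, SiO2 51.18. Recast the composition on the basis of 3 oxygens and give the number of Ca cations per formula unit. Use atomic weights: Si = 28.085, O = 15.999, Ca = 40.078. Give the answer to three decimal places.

1.009 Ca apfu

48.43 wt% CaO ÷ 56.077 g/mol = 0.86363 mol, giving 0.86363 Ca and 0.86363 O.
51.18 wt% SiO2 ÷ 60.083 g/mol = 0.85182 mol, giving 0.85182 Si and 1.70364 O.
Oxygen sums to 2.56727; scaling by 3/2.56727 = 1.16856 puts the formula on 3 O.
Ca: 0.86363 × 1.16856 = 1.009 atoms per formula unit.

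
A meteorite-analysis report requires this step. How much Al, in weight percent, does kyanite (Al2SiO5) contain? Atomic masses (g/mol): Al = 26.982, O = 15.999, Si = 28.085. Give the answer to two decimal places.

33.30 weight percent

Molar mass of Al2SiO5: 2×26.982 + 1×28.085 + 5×15.999 = 162.044 g/mol.
Mass of Al per formula unit: 2 × 26.982 = 53.964 g.
Weight fraction Al = 53.964 / 162.044 = 0.3330.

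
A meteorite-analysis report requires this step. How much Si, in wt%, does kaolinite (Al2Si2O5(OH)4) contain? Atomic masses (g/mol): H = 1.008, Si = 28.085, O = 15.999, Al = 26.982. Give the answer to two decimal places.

Molar mass of Al2Si2O5(OH)4: 2×26.982 + 2×28.085 + 9×15.999 + 4×1.008 = 258.157 g/mol.
Mass of Si per formula unit: 2 × 28.085 = 56.170 g.
Weight fraction Si = 56.170 / 258.157 = 0.2176.

21.76 wt%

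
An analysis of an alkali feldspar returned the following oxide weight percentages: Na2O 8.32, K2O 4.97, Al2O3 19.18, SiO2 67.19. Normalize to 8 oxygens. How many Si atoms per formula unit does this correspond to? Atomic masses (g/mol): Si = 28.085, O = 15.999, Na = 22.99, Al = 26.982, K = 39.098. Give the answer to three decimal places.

Na2O: 8.32/61.979 = 0.13424 mol → 0.26848 mol Na, 0.13424 mol O.
K2O: 4.97/94.195 = 0.05276 mol → 0.10552 mol K, 0.05276 mol O.
Al2O3: 19.18/101.961 = 0.18811 mol → 0.37622 mol Al, 0.56433 mol O.
SiO2: 67.19/60.083 = 1.11829 mol → 1.11829 mol Si, 2.23658 mol O.
Total oxygen = 2.98791 mol. Normalization factor = 8/2.98791 = 2.67746.
Si per 8 O = 1.11829 × 2.67746 = 2.994.

2.994 Si apfu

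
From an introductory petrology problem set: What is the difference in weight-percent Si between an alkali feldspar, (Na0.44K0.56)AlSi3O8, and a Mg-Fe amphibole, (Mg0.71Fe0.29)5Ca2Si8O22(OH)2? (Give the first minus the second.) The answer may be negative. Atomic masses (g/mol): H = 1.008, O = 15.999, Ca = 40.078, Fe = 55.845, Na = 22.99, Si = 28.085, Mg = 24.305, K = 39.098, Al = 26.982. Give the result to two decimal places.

M((Na0.44K0.56)AlSi3O8) = 271.239 g/mol, so wt% Si = 84.255/271.239 × 100 = 31.06%.
M((Mg0.71Fe0.29)5Ca2Si8O22(OH)2) = 858.086 g/mol, so wt% Si = 224.680/858.086 × 100 = 26.18%.
31.06 − 26.18 = 4.88 pp.

4.88 percentage points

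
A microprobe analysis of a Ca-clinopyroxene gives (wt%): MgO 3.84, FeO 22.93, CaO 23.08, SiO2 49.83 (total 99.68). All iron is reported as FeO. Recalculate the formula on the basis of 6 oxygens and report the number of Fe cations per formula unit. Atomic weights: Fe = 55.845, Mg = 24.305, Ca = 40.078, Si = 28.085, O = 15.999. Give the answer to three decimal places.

0.771 Fe apfu

MgO: 3.84/40.304 = 0.09528 mol → 0.09528 mol Mg, 0.09528 mol O.
FeO: 22.93/71.844 = 0.31916 mol → 0.31916 mol Fe, 0.31916 mol O.
CaO: 23.08/56.077 = 0.41158 mol → 0.41158 mol Ca, 0.41158 mol O.
SiO2: 49.83/60.083 = 0.82935 mol → 0.82935 mol Si, 1.65870 mol O.
Total oxygen = 2.48472 mol. Normalization factor = 6/2.48472 = 2.41476.
Fe per 6 O = 0.31916 × 2.41476 = 0.771.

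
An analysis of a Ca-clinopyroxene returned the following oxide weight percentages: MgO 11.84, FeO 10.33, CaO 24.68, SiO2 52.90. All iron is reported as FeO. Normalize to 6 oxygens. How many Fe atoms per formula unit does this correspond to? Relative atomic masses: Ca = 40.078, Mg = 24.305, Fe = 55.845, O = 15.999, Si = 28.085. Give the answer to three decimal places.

MgO (M=40.304): mol = 0.29377; Mg = 0.29377, O = 0.29377.
FeO (M=71.844): mol = 0.14378; Fe = 0.14378, O = 0.14378.
CaO (M=56.077): mol = 0.44011; Ca = 0.44011, O = 0.44011.
SiO2 (M=60.083): mol = 0.88045; Si = 0.88045, O = 1.76090.
ΣO = 2.63856; factor = 6/ΣO = 2.27397.
Fe apfu = 0.14378 × 2.27397 = 0.327.

0.327 Fe apfu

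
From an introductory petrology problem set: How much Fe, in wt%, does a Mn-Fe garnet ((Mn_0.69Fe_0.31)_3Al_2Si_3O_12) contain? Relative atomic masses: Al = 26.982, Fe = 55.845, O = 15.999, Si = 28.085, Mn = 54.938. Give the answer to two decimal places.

10.47 wt%

Formula mass = 2.07*54.938 + 0.93*55.845 + 2*26.982 + 3*28.085 + 12*15.999 = 495.865 g/mol, of which 51.936 g is Fe.
So Fe makes up 51.936/495.865 = 0.1047 of the mass, i.e. 10.47%.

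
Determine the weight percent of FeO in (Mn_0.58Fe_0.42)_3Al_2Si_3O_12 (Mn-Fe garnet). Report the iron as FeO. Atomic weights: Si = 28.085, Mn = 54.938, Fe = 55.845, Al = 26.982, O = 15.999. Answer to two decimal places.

Formula mass = 496.164 g/mol.
1.26 Fe → 1.2600 mol FeO per formula unit; M(FeO) = 71.844, so FeO mass = 90.523 g.
90.523/496.164 × 100 = 18.24 wt%.

18.24 wt%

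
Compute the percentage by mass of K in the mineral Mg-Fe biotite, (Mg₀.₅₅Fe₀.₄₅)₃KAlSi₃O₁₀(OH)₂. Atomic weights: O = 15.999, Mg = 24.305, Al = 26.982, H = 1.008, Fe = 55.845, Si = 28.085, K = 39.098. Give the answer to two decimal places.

Formula mass = 1.65*24.305 + 1.35*55.845 + 1*39.098 + 1*26.982 + 3*28.085 + 12*15.999 + 2*1.008 = 459.833 g/mol, of which 39.098 g is K.
So K makes up 39.098/459.833 = 0.0850 of the mass, i.e. 8.50%.

8.50 mass %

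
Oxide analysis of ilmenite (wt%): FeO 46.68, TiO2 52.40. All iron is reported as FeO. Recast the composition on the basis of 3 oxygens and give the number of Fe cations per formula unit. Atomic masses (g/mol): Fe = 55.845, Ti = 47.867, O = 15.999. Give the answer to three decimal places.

46.68 wt% FeO ÷ 71.844 g/mol = 0.64974 mol, giving 0.64974 Fe and 0.64974 O.
52.40 wt% TiO2 ÷ 79.865 g/mol = 0.65611 mol, giving 0.65611 Ti and 1.31222 O.
Oxygen sums to 1.96196; scaling by 3/1.96196 = 1.52908 puts the formula on 3 O.
Fe: 0.64974 × 1.52908 = 0.994 atoms per formula unit.

0.994 Fe apfu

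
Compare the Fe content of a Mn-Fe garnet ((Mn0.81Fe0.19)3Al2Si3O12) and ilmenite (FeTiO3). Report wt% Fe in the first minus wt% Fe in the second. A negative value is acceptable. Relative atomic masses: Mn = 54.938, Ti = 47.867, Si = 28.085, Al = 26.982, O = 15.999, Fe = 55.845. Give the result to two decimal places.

Fe in (Mn0.81Fe0.19)3Al2Si3O12: molar mass 495.538 g/mol; 0.57×55.845 = 31.832 g → 6.42 wt%.
Fe in FeTiO3: molar mass 151.709 g/mol; 1×55.845 = 55.845 g → 36.81 wt%.
Difference = 6.42 − 36.81 = -30.39 percentage points.

-30.39 percentage points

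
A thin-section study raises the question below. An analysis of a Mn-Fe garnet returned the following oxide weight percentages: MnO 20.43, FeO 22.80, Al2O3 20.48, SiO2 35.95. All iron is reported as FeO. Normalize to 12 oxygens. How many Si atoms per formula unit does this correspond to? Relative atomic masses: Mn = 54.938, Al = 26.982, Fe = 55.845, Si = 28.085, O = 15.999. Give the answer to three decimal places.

20.43 wt% MnO ÷ 70.937 g/mol = 0.28800 mol, giving 0.28800 Mn and 0.28800 O.
22.80 wt% FeO ÷ 71.844 g/mol = 0.31735 mol, giving 0.31735 Fe and 0.31735 O.
20.48 wt% Al2O3 ÷ 101.961 g/mol = 0.20086 mol, giving 0.40172 Al and 0.60258 O.
35.95 wt% SiO2 ÷ 60.083 g/mol = 0.59834 mol, giving 0.59834 Si and 1.19668 O.
Oxygen sums to 2.40461; scaling by 12/2.40461 = 4.99041 puts the formula on 12 O.
Si: 0.59834 × 4.99041 = 2.986 atoms per formula unit.

2.986 Si apfu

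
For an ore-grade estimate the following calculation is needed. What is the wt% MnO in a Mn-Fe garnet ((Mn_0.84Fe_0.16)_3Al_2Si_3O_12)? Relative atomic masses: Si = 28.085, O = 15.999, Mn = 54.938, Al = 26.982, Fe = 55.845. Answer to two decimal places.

M((Mn_0.84Fe_0.16)_3Al_2Si_3O_12) = 495.456 g/mol; M(MnO) = 70.937 g/mol.
Moles MnO per formula unit = 2.52 Mn ÷ 1 = 2.5200.
MnO fraction = (2.5200 × 70.937) / 495.456 = 178.761/495.456 = 0.3608.

36.08 wt%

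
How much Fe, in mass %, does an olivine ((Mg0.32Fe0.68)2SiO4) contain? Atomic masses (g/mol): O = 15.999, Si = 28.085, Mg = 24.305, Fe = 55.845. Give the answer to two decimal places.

41.37 mass %

Molar mass of (Mg0.32Fe0.68)2SiO4: 0.64×24.305 + 1.36×55.845 + 1×28.085 + 4×15.999 = 183.585 g/mol.
Mass of Fe per formula unit: 1.36 × 55.845 = 75.949 g.
Weight fraction Fe = 75.949 / 183.585 = 0.4137.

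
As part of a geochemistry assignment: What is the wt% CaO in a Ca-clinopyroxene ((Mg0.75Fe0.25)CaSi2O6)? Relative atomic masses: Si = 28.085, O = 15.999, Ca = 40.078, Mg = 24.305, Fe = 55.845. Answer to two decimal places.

M((Mg0.75Fe0.25)CaSi2O6) = 224.432 g/mol; M(CaO) = 56.077 g/mol.
Moles CaO per formula unit = 1 Ca ÷ 1 = 1.0000.
CaO fraction = (1.0000 × 56.077) / 224.432 = 56.077/224.432 = 0.2499.

24.99 wt%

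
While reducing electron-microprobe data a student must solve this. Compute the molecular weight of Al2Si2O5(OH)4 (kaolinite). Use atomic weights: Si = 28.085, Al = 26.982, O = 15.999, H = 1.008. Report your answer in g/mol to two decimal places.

258.16 g/mol

M = 2×26.982 + 2×28.085 + 9×15.999 + 4×1.008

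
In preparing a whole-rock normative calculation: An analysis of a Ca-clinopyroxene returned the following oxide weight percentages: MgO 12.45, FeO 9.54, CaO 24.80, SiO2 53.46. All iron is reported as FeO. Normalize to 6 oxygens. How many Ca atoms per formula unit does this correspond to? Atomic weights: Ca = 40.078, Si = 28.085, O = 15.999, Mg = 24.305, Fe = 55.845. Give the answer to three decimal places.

0.996 Ca apfu

12.45 wt% MgO ÷ 40.304 g/mol = 0.30890 mol, giving 0.30890 Mg and 0.30890 O.
9.54 wt% FeO ÷ 71.844 g/mol = 0.13279 mol, giving 0.13279 Fe and 0.13279 O.
24.80 wt% CaO ÷ 56.077 g/mol = 0.44225 mol, giving 0.44225 Ca and 0.44225 O.
53.46 wt% SiO2 ÷ 60.083 g/mol = 0.88977 mol, giving 0.88977 Si and 1.77954 O.
Oxygen sums to 2.66348; scaling by 6/2.66348 = 2.25269 puts the formula on 6 O.
Ca: 0.44225 × 2.25269 = 0.996 atoms per formula unit.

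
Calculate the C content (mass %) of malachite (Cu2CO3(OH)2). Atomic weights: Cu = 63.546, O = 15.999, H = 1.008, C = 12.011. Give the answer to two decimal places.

5.43 mass %

Molar mass of Cu2CO3(OH)2: 2·63.546 + 1·12.011 + 5·15.999 + 2·1.008 = 221.114 g/mol.
Mass of C per formula unit: 1 × 12.011 = 12.011 g.
Weight fraction C = 12.011 / 221.114 = 0.0543.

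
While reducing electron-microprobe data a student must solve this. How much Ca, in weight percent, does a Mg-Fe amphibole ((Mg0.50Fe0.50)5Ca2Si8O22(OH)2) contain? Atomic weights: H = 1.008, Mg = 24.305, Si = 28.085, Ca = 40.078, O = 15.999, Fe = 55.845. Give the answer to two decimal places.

8.99 weight percent

Formula mass = 2.50*24.305 + 2.50*55.845 + 2*40.078 + 8*28.085 + 24*15.999 + 2*1.008 = 891.203 g/mol, of which 80.156 g is Ca.
So Ca makes up 80.156/891.203 = 0.0899 of the mass, i.e. 8.99%.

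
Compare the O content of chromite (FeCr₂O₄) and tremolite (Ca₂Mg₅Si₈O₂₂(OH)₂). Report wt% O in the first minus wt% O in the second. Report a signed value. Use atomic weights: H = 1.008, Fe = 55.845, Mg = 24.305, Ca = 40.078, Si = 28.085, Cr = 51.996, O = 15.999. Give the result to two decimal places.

First mineral: 63.996 g O in 223.833 g formula = 28.59 wt% O.
Second mineral: 383.976 g O in 812.353 g formula = 47.27 wt% O.
28.59% − 47.27% gives a difference of -18.68 percentage points.

-18.68 percentage points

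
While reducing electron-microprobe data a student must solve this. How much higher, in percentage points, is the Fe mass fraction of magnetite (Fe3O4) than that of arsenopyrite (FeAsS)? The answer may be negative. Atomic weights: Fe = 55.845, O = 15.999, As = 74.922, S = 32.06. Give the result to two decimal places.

Fe in Fe3O4: molar mass 231.531 g/mol; 3×55.845 = 167.535 g → 72.36 wt%.
Fe in FeAsS: molar mass 162.827 g/mol; 1×55.845 = 55.845 g → 34.30 wt%.
Difference = 72.36 − 34.30 = 38.06 percentage points.

38.06 percentage points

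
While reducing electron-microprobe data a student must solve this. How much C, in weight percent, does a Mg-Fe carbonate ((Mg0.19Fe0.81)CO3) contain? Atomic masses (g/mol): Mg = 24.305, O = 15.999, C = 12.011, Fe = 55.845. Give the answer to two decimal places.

M((Mg0.19Fe0.81)CO3) = 109.860 g/mol.
C contributes 1 × 12.011 = 12.011 g per mole.
12.011/109.860 = 0.1093 → 10.93%.

10.93 weight percent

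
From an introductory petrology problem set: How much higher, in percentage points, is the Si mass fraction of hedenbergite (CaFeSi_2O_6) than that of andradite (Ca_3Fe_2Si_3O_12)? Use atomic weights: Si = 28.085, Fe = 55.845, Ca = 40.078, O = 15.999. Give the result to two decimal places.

M(CaFeSi_2O_6) = 248.087 g/mol, so wt% Si = 56.170/248.087 × 100 = 22.64%.
M(Ca_3Fe_2Si_3O_12) = 508.167 g/mol, so wt% Si = 84.255/508.167 × 100 = 16.58%.
22.64 − 16.58 = 6.06 pp.

6.06 percentage points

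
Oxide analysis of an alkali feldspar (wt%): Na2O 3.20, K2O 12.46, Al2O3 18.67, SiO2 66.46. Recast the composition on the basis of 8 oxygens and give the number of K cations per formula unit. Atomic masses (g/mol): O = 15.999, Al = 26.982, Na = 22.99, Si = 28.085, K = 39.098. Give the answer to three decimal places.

0.719 K apfu

3.20 wt% Na2O ÷ 61.979 g/mol = 0.05163 mol, giving 0.10326 Na and 0.05163 O.
12.46 wt% K2O ÷ 94.195 g/mol = 0.13228 mol, giving 0.26456 K and 0.13228 O.
18.67 wt% Al2O3 ÷ 101.961 g/mol = 0.18311 mol, giving 0.36622 Al and 0.54933 O.
66.46 wt% SiO2 ÷ 60.083 g/mol = 1.10614 mol, giving 1.10614 Si and 2.21228 O.
Oxygen sums to 2.94552; scaling by 8/2.94552 = 2.71599 puts the formula on 8 O.
K: 0.26456 × 2.71599 = 0.719 atoms per formula unit.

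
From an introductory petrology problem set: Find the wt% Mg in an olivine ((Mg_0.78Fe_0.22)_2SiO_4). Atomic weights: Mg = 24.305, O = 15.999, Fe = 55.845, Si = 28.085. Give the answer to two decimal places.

M((Mg_0.78Fe_0.22)_2SiO_4) = 154.569 g/mol.
Mg contributes 1.56 × 24.305 = 37.916 g per mole.
37.916/154.569 = 0.2453 → 24.53%.

24.53 mass %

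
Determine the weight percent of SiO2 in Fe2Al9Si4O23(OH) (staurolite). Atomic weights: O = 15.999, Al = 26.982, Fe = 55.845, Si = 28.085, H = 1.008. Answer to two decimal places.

28.21 wt%

Formula mass = 851.852 g/mol.
4 Si → 4.0000 mol SiO2 per formula unit; M(SiO2) = 60.083, so SiO2 mass = 240.332 g.
240.332/851.852 × 100 = 28.21 wt%.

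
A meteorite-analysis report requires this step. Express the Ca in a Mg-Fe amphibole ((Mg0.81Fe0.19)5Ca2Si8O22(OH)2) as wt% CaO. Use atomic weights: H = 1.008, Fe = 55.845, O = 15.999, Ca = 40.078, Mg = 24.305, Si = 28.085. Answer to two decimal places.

13.31 wt%

M((Mg0.81Fe0.19)5Ca2Si8O22(OH)2) = 842.316 g/mol; M(CaO) = 56.077 g/mol.
Moles CaO per formula unit = 2 Ca ÷ 1 = 2.0000.
CaO fraction = (2.0000 × 56.077) / 842.316 = 112.154/842.316 = 0.1331.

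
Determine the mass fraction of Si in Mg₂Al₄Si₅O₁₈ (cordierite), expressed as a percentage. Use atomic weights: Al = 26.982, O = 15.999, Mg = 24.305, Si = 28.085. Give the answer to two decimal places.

24.01 wt%

M(Mg₂Al₄Si₅O₁₈) = 584.945 g/mol.
Si contributes 5 × 28.085 = 140.425 g per mole.
140.425/584.945 = 0.2401 → 24.01%.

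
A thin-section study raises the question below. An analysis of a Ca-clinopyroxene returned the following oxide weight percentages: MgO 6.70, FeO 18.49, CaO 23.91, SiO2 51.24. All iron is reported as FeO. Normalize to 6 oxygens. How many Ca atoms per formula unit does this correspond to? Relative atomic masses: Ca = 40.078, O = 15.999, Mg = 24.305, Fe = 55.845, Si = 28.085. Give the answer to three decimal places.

6.70 wt% MgO ÷ 40.304 g/mol = 0.16624 mol, giving 0.16624 Mg and 0.16624 O.
18.49 wt% FeO ÷ 71.844 g/mol = 0.25736 mol, giving 0.25736 Fe and 0.25736 O.
23.91 wt% CaO ÷ 56.077 g/mol = 0.42638 mol, giving 0.42638 Ca and 0.42638 O.
51.24 wt% SiO2 ÷ 60.083 g/mol = 0.85282 mol, giving 0.85282 Si and 1.70564 O.
Oxygen sums to 2.55562; scaling by 6/2.55562 = 2.34777 puts the formula on 6 O.
Ca: 0.42638 × 2.34777 = 1.001 atoms per formula unit.

1.001 Ca apfu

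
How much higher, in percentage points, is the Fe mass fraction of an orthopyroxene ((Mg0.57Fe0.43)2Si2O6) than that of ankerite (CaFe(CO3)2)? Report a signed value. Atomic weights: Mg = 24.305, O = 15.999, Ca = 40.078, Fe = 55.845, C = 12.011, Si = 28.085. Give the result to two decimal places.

-4.79 percentage points

M((Mg0.57Fe0.43)2Si2O6) = 227.898 g/mol, so wt% Fe = 48.027/227.898 × 100 = 21.07%.
M(CaFe(CO3)2) = 215.939 g/mol, so wt% Fe = 55.845/215.939 × 100 = 25.86%.
21.07 − 25.86 = -4.79 pp.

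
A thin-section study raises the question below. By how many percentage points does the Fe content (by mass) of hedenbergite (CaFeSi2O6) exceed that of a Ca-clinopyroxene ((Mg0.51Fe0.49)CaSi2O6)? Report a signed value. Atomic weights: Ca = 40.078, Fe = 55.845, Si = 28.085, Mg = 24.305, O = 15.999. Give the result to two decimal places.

First mineral: 55.845 g Fe in 248.087 g formula = 22.51 wt% Fe.
Second mineral: 27.364 g Fe in 232.002 g formula = 11.79 wt% Fe.
22.51% − 11.79% gives a difference of 10.72 percentage points.

10.72 percentage points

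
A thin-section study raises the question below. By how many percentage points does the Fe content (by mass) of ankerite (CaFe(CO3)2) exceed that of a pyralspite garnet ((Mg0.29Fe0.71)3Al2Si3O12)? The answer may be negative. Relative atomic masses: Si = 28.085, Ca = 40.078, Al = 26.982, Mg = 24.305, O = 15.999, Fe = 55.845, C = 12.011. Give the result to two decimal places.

M(CaFe(CO3)2) = 215.939 g/mol, so wt% Fe = 55.845/215.939 × 100 = 25.86%.
M((Mg0.29Fe0.71)3Al2Si3O12) = 470.302 g/mol, so wt% Fe = 118.950/470.302 × 100 = 25.29%.
25.86 − 25.29 = 0.57 pp.

0.57 percentage points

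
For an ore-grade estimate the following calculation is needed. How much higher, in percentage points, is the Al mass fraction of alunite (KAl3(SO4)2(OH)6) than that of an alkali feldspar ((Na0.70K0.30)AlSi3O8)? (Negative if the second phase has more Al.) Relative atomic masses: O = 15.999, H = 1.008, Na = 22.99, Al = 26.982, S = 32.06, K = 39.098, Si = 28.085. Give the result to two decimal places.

9.44 percentage points

Al in KAl3(SO4)2(OH)6: molar mass 414.198 g/mol; 3×26.982 = 80.946 g → 19.54 wt%.
Al in (Na0.70K0.30)AlSi3O8: molar mass 267.051 g/mol; 1×26.982 = 26.982 g → 10.10 wt%.
Difference = 19.54 − 10.10 = 9.44 percentage points.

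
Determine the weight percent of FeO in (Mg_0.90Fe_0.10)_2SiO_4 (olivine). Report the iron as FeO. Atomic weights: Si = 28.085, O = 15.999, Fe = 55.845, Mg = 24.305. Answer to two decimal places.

M((Mg_0.90Fe_0.10)_2SiO_4) = 146.999 g/mol; M(FeO) = 71.844 g/mol.
Moles FeO per formula unit = 0.20 Fe ÷ 1 = 0.2000.
FeO fraction = (0.2000 × 71.844) / 146.999 = 14.369/146.999 = 0.0977.

9.77 wt%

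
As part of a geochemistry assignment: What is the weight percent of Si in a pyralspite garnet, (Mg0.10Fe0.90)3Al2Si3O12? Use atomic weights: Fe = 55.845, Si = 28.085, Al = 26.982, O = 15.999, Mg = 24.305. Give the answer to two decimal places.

Molar mass of (Mg0.10Fe0.90)3Al2Si3O12: 0.30*24.305 + 2.70*55.845 + 2*26.982 + 3*28.085 + 12*15.999 = 488.280 g/mol.
Mass of Si per formula unit: 3 × 28.085 = 84.255 g.
Weight fraction Si = 84.255 / 488.280 = 0.1726.

17.26 wt%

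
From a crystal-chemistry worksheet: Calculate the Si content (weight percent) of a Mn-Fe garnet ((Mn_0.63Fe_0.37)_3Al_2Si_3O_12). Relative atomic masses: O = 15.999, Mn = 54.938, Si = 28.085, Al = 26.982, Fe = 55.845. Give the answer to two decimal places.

16.99 weight percent

Formula mass = 1.89·54.938 + 1.11·55.845 + 2·26.982 + 3·28.085 + 12·15.999 = 496.028 g/mol, of which 84.255 g is Si.
So Si makes up 84.255/496.028 = 0.1699 of the mass, i.e. 16.99%.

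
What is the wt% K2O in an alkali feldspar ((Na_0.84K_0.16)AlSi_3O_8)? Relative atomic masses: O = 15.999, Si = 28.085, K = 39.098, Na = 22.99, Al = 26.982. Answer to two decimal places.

Molar mass of (Na_0.84K_0.16)AlSi_3O_8 = 0.84·22.99 + 0.16·39.098 + 1·26.982 + 3·28.085 + 8·15.999 = 264.796 g/mol.
Each formula unit contains 0.16 K, equivalent to 0.16/2 = 0.0800 mol K2O.
M(K2O) = 2×39.098 + 1×15.999 = 94.195 g/mol.
Mass of K2O per formula unit = 0.0800 × 94.195 = 7.536 g.
K2O wt% = 7.536 / 264.796 × 100 = 2.85%.

2.85 wt%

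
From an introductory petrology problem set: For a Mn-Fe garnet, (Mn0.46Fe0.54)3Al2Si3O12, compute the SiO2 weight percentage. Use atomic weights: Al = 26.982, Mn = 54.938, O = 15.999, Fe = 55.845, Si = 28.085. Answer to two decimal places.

36.30 wt%

Formula mass = 496.490 g/mol.
3 Si → 3.0000 mol SiO2 per formula unit; M(SiO2) = 60.083, so SiO2 mass = 180.249 g.
180.249/496.490 × 100 = 36.30 wt%.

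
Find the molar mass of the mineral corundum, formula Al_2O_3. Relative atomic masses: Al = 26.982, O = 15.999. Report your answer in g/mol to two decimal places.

101.96 g/mol

M = 2*26.982 + 3*15.999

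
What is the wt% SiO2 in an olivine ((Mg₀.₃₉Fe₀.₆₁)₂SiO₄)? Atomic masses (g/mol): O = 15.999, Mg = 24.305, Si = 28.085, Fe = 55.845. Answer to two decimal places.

Molar mass of (Mg₀.₃₉Fe₀.₆₁)₂SiO₄ = 0.78·24.305 + 1.22·55.845 + 1·28.085 + 4·15.999 = 179.170 g/mol.
Each formula unit contains 1 Si, equivalent to 1/1 = 1.0000 mol SiO2.
M(SiO2) = 1×28.085 + 2×15.999 = 60.083 g/mol.
Mass of SiO2 per formula unit = 1.0000 × 60.083 = 60.083 g.
SiO2 wt% = 60.083 / 179.170 × 100 = 33.53%.

33.53 wt%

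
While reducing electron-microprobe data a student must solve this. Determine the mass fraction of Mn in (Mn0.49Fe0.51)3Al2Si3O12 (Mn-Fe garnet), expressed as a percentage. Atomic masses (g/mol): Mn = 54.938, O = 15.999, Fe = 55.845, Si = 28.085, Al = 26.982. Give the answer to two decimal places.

16.27 mass %

M((Mn0.49Fe0.51)3Al2Si3O12) = 496.409 g/mol.
Mn contributes 1.47 × 54.938 = 80.759 g per mole.
80.759/496.409 = 0.1627 → 16.27%.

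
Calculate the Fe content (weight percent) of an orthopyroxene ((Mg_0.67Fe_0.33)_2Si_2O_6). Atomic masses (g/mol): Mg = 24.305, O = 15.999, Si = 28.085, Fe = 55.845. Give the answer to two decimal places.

M((Mg_0.67Fe_0.33)_2Si_2O_6) = 221.590 g/mol.
Fe contributes 0.66 × 55.845 = 36.858 g per mole.
36.858/221.590 = 0.1663 → 16.63%.

16.63 weight percent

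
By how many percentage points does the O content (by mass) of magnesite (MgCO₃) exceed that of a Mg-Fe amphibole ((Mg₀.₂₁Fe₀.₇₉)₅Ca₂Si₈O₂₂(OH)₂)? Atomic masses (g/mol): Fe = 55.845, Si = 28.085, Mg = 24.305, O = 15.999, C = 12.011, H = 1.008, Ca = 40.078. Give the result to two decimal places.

First mineral: 47.997 g O in 84.313 g formula = 56.93 wt% O.
Second mineral: 383.976 g O in 936.936 g formula = 40.98 wt% O.
56.93% − 40.98% gives a difference of 15.95 percentage points.

15.95 percentage points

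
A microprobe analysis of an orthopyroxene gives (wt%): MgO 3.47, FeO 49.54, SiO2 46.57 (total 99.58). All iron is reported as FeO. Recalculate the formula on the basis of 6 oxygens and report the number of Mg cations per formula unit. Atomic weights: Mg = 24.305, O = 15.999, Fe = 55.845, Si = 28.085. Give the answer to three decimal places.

MgO (M=40.304): mol = 0.08610; Mg = 0.08610, O = 0.08610.
FeO (M=71.844): mol = 0.68955; Fe = 0.68955, O = 0.68955.
SiO2 (M=60.083): mol = 0.77509; Si = 0.77509, O = 1.55018.
ΣO = 2.32583; factor = 6/ΣO = 2.57972.
Mg apfu = 0.08610 × 2.57972 = 0.222.

0.222 Mg apfu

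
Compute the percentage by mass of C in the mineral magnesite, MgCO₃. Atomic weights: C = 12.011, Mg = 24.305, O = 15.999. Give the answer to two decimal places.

14.25 weight percent

M(MgCO₃) = 84.313 g/mol.
C contributes 1 × 12.011 = 12.011 g per mole.
12.011/84.313 = 0.1425 → 14.25%.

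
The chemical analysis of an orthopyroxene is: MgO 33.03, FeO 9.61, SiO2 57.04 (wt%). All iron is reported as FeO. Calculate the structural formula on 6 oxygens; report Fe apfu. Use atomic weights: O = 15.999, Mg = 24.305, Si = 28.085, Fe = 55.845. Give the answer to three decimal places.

0.281 Fe apfu

33.03 wt% MgO ÷ 40.304 g/mol = 0.81952 mol, giving 0.81952 Mg and 0.81952 O.
9.61 wt% FeO ÷ 71.844 g/mol = 0.13376 mol, giving 0.13376 Fe and 0.13376 O.
57.04 wt% SiO2 ÷ 60.083 g/mol = 0.94935 mol, giving 0.94935 Si and 1.89870 O.
Oxygen sums to 2.85198; scaling by 6/2.85198 = 2.10380 puts the formula on 6 O.
Fe: 0.13376 × 2.10380 = 0.281 atoms per formula unit.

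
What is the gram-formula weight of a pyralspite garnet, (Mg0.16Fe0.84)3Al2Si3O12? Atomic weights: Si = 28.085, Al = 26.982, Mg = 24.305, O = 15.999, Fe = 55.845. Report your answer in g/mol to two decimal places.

The formula mass is the sum 0.48×24.305 + 2.52×55.845 + 2×26.982 + 3×28.085 + 12×15.999.

482.60 g/mol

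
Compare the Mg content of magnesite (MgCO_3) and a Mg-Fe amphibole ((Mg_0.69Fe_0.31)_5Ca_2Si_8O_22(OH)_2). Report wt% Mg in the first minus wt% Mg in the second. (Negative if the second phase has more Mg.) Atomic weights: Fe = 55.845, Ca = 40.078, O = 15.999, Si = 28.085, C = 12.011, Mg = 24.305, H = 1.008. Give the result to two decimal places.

M(MgCO_3) = 84.313 g/mol, so wt% Mg = 24.305/84.313 × 100 = 28.83%.
M((Mg_0.69Fe_0.31)_5Ca_2Si_8O_22(OH)_2) = 861.240 g/mol, so wt% Mg = 83.852/861.240 × 100 = 9.74%.
28.83 − 9.74 = 19.09 pp.

19.09 percentage points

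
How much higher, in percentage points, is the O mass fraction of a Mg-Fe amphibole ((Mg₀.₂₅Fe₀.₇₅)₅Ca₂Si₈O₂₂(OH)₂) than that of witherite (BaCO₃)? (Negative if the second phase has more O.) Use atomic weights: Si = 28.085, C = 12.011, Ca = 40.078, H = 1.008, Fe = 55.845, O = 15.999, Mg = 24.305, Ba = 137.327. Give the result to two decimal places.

O in (Mg₀.₂₅Fe₀.₇₅)₅Ca₂Si₈O₂₂(OH)₂: molar mass 930.628 g/mol; 24×15.999 = 383.976 g → 41.26 wt%.
O in BaCO₃: molar mass 197.335 g/mol; 3×15.999 = 47.997 g → 24.32 wt%.
Difference = 41.26 − 24.32 = 16.94 percentage points.

16.94 percentage points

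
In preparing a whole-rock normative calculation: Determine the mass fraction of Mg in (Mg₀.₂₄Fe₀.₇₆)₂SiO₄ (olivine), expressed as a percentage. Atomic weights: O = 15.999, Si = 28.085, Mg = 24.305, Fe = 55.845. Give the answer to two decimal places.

6.18 weight percent

Molar mass of (Mg₀.₂₄Fe₀.₇₆)₂SiO₄: 0.48·24.305 + 1.52·55.845 + 1·28.085 + 4·15.999 = 188.632 g/mol.
Mass of Mg per formula unit: 0.48 × 24.305 = 11.666 g.
Weight fraction Mg = 11.666 / 188.632 = 0.0618.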